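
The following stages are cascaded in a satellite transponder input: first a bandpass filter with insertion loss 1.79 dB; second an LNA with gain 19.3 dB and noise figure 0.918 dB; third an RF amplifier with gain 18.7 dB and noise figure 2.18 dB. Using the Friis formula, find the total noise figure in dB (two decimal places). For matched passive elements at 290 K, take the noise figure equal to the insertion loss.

2.73 dB

Convert to linear (a loss of L dB is a gain of −L dB): F_i = 10^(NF_i/10), G_i = 10^(G_i,dB/10)
  Stage 1: F_1 = 10^(1.79/10) = 1.510, G_1 = 10^(−1.79/10) = 0.6622
  Stage 2: F_2 = 10^(0.918/10) = 1.235, G_2 = 10^(19.3/10) = 85.11
  Stage 3: F_3 = 10^(2.18/10) = 1.652, G_3 = 10^(18.7/10) = 74.13
Friis cascade:
  F = 1.510 + (1.235 − 1)/0.6622 + (1.652 − 1)/56.36 = 1.877
NF = 10 log₁₀(1.877) = 2.73 dB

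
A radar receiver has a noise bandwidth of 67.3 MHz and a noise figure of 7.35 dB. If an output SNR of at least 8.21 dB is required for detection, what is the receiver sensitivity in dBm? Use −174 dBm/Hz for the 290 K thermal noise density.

Sensitivity = −174 + 10 log₁₀(B) + NF + SNR_min
= −174 + 78.28 + 7.35 + 8.21
= −80.16 dBm → −80.2 dBm

−80.2 dBm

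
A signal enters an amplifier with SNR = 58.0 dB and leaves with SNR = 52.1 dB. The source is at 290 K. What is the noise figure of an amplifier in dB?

NF (dB) = SNR_in(dB) − SNR_out(dB) when the source is at T₀
NF = 58.0 − 52.1 = 5.9 dB

5.9 dB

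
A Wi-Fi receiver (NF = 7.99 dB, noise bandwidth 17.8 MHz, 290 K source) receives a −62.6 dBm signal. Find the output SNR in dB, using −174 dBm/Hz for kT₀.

30.9 dB

Noise floor: N = −174 + 10 log₁₀(B) + NF
10 log₁₀(1.78×10⁷) = 72.5 dB
N = −174 + 72.5 + 7.99 = −93.51 dBm
SNR = P_sig − N = −62.6 − (−93.51) = 30.91 dB → 30.9 dB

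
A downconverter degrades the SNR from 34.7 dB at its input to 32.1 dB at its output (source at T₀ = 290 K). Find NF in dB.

2.6 dB

NF (dB) = SNR_in(dB) − SNR_out(dB) when the source is at T₀
NF = 34.7 − 32.1 = 2.6 dB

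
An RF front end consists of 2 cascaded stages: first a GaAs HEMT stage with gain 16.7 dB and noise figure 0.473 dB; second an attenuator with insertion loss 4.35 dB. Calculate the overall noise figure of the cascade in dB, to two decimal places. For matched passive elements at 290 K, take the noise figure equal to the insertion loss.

Convert to linear (a loss of L dB is a gain of −L dB): F_i = 10^(NF_i/10), G_i = 10^(G_i,dB/10)
  Stage 1: F_1 = 10^(0.473/10) = 1.115, G_1 = 10^(16.7/10) = 46.77
  Stage 2: F_2 = 10^(4.35/10) = 2.723, G_2 = 10^(−4.35/10) = 0.3673
Friis cascade:
  F = 1.115 + (2.723 − 1)/46.77 = 1.152
NF = 10 log₁₀(1.152) = 0.61 dB

0.61 dB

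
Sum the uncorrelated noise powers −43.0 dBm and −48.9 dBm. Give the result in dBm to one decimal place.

−42.0 dBm

Convert to linear, add, convert back:
P₁ = 5.01×10⁻⁸ W, P₂ = 1.29×10⁻⁸ W
P_tot = 6.30×10⁻⁸ W → 10 log₁₀(P_tot / 10⁻³) = −42.0 dBm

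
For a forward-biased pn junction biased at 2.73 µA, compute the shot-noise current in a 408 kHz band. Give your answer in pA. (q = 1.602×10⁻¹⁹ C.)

597 pA

I_n = √(2qI·B)
2qI·B = 2 × 1.602×10⁻¹⁹ × 2.73×10⁻⁶ × 4.08×10⁵ = 3.57×10⁻¹⁹ A²
I_n = √(3.57×10⁻¹⁹) = 5.97×10⁻¹⁰ A = 597 pA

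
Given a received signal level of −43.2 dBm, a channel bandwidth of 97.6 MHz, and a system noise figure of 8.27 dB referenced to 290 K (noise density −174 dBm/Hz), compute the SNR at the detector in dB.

Noise floor: N = −174 + 10 log₁₀(B) + NF
10 log₁₀(9.76×10⁷) = 79.89 dB
N = −174 + 79.89 + 8.27 = −85.84 dBm
SNR = P_sig − N = −43.2 − (−85.84) = 42.64 dB → 42.6 dB

42.6 dB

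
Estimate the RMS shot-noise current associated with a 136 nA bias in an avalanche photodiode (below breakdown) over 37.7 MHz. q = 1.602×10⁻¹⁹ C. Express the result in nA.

I_n = √(2qI·B)
2qI·B = 2 × 1.602×10⁻¹⁹ × 1.36×10⁻⁷ × 3.77×10⁷ = 1.64×10⁻¹⁸ A²
I_n = √(1.64×10⁻¹⁸) = 1.28×10⁻⁹ A = 1.28 nA

1.28 nA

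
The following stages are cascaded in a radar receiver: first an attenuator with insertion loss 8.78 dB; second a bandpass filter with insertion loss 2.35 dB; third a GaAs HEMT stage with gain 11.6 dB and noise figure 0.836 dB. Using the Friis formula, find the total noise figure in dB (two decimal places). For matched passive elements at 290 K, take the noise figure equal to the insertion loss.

11.97 dB

Convert to linear (a loss of L dB is a gain of −L dB): F_i = 10^(NF_i/10), G_i = 10^(G_i,dB/10)
  Stage 1: F_1 = 10^(8.78/10) = 7.551, G_1 = 10^(−8.78/10) = 0.1324
  Stage 2: F_2 = 10^(2.35/10) = 1.718, G_2 = 10^(−2.35/10) = 0.5821
  Stage 3: F_3 = 10^(0.836/10) = 1.212, G_3 = 10^(11.6/10) = 14.45
Friis cascade:
  F = 7.551 + (1.718 − 1)/0.1324 + (1.212 − 1)/0.07709 = 15.73
NF = 10 log₁₀(15.73) = 11.97 dB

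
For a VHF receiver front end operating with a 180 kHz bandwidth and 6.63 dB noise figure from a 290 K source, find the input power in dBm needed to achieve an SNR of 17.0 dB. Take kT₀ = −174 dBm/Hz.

−97.8 dBm

Sensitivity = −174 + 10 log₁₀(B) + NF + SNR_min
= −174 + 52.55 + 6.63 + 17.0
= −97.82 dBm → −97.8 dBm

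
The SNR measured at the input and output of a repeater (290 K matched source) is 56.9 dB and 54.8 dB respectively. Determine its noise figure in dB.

NF (dB) = SNR_in(dB) − SNR_out(dB) when the source is at T₀
NF = 56.9 − 54.8 = 2.1 dB

2.1 dB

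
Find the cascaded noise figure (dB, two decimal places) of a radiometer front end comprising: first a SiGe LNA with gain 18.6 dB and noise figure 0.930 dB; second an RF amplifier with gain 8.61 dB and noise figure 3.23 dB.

Convert to linear (a loss of L dB is a gain of −L dB): F_i = 10^(NF_i/10), G_i = 10^(G_i,dB/10)
  Stage 1: F_1 = 10^(0.930/10) = 1.239, G_1 = 10^(18.6/10) = 72.44
  Stage 2: F_2 = 10^(3.23/10) = 2.104, G_2 = 10^(8.61/10) = 7.261
Friis cascade:
  F = 1.239 + (2.104 − 1)/72.44 = 1.254
NF = 10 log₁₀(1.254) = 0.98 dB

0.98 dB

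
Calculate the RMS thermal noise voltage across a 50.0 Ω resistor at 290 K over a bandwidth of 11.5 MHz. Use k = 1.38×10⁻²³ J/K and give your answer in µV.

3.03 µV

V_n = √(4kTRB)
4kTRB = 4 × 1.38×10⁻²³ × 290 × 5.00×10¹ × 1.15×10⁷ = 9.20×10⁻¹² V²
V_n = √(9.20×10⁻¹²) = 3.03×10⁻⁶ V = 3.03 µV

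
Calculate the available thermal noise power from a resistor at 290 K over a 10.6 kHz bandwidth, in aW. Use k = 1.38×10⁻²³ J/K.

P_n = kTB = 1.38×10⁻²³ × 290 × 1.06×10⁴ = 4.24×10⁻¹⁷ W = 42.4 aW

42.4 aW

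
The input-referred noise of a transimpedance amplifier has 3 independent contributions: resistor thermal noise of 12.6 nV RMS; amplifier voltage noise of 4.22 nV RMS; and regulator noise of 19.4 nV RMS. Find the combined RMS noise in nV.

Uncorrelated sources add in power (mean-square): V_tot = √(ΣV_i²)
V_tot = √[(1.26×10⁻⁸)² + (4.22×10⁻⁹)² + (1.94×10⁻⁸)²] = 2.35×10⁻⁸ V = 23.5 nV

23.5 nV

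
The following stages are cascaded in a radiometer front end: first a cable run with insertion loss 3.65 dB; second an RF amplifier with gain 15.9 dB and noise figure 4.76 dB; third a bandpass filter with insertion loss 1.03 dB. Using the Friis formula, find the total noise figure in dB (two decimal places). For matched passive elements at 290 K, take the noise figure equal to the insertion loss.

8.42 dB

Convert to linear (a loss of L dB is a gain of −L dB): F_i = 10^(NF_i/10), G_i = 10^(G_i,dB/10)
  Stage 1: F_1 = 10^(3.65/10) = 2.317, G_1 = 10^(−3.65/10) = 0.4315
  Stage 2: F_2 = 10^(4.76/10) = 2.992, G_2 = 10^(15.9/10) = 38.90
  Stage 3: F_3 = 10^(1.03/10) = 1.268, G_3 = 10^(−1.03/10) = 0.7889
Friis cascade:
  F = 2.317 + (2.992 − 1)/0.4315 + (1.268 − 1)/16.79 = 6.950
NF = 10 log₁₀(6.950) = 8.42 dB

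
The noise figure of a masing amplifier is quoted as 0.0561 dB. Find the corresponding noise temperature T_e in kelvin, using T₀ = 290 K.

3.77 K

F = 10^(0.0561/10) = 1.013
T_e = (F − 1)·T₀ = (1.013 − 1) × 290 = 3.77 K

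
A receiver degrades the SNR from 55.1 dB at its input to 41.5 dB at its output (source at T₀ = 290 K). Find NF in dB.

NF (dB) = SNR_in(dB) − SNR_out(dB) when the source is at T₀
NF = 55.1 − 41.5 = 13.6 dB

13.6 dB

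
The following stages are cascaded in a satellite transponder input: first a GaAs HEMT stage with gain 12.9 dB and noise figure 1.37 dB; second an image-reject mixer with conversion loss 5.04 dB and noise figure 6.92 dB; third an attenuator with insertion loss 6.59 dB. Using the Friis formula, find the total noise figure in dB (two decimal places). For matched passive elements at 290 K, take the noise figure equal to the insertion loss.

Convert to linear (a loss of L dB is a gain of −L dB): F_i = 10^(NF_i/10), G_i = 10^(G_i,dB/10)
  Stage 1: F_1 = 10^(1.37/10) = 1.371, G_1 = 10^(12.9/10) = 19.50
  Stage 2: F_2 = 10^(6.92/10) = 4.920, G_2 = 10^(−5.04/10) = 0.3133
  Stage 3: F_3 = 10^(6.59/10) = 4.560, G_3 = 10^(−6.59/10) = 0.2193
Friis cascade:
  F = 1.371 + (4.920 − 1)/19.50 + (4.560 − 1)/6.109 = 2.155
NF = 10 log₁₀(2.155) = 3.33 dB

3.33 dB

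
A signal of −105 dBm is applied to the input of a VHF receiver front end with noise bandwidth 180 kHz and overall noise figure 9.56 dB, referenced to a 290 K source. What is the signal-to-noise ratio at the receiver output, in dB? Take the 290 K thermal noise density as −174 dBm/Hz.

Noise floor: N = −174 + 10 log₁₀(B) + NF
10 log₁₀(1.80×10⁵) = 52.55 dB
N = −174 + 52.55 + 9.56 = −111.89 dBm
SNR = P_sig − N = −105 − (−111.89) = 6.89 dB → 6.9 dB

6.9 dB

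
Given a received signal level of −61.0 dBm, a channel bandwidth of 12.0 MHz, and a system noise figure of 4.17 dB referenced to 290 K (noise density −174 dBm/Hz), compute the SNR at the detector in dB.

38.0 dB

Noise floor: N = −174 + 10 log₁₀(B) + NF
10 log₁₀(1.20×10⁷) = 70.79 dB
N = −174 + 70.79 + 4.17 = −99.04 dBm
SNR = P_sig − N = −61.0 − (−99.04) = 38.04 dB → 38.0 dB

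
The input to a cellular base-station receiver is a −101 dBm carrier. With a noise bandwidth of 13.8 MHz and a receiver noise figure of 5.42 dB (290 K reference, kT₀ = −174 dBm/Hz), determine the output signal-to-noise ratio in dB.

Noise floor: N = −174 + 10 log₁₀(B) + NF
10 log₁₀(1.38×10⁷) = 71.4 dB
N = −174 + 71.4 + 5.42 = −97.18 dBm
SNR = P_sig − N = −101 − (−97.18) = −3.82 dB → −3.8 dB

−3.8 dB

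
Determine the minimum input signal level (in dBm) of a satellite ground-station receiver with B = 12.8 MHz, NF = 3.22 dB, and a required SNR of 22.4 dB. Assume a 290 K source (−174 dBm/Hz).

−77.3 dBm

Sensitivity = −174 + 10 log₁₀(B) + NF + SNR_min
= −174 + 71.07 + 3.22 + 22.4
= −77.31 dBm → −77.3 dBm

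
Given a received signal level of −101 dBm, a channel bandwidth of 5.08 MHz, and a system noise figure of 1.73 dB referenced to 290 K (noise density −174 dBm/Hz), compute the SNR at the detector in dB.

Noise floor: N = −174 + 10 log₁₀(B) + NF
10 log₁₀(5.08×10⁶) = 67.06 dB
N = −174 + 67.06 + 1.73 = −105.21 dBm
SNR = P_sig − N = −101 − (−105.21) = 4.21 dB → 4.2 dB

4.2 dB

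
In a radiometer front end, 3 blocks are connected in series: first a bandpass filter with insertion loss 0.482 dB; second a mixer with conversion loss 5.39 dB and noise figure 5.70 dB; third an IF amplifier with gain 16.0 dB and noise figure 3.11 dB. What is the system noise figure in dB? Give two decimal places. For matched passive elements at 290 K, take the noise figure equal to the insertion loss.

Convert to linear (a loss of L dB is a gain of −L dB): F_i = 10^(NF_i/10), G_i = 10^(G_i,dB/10)
  Stage 1: F_1 = 10^(0.482/10) = 1.117, G_1 = 10^(−0.482/10) = 0.8950
  Stage 2: F_2 = 10^(5.70/10) = 3.715, G_2 = 10^(−5.39/10) = 0.2891
  Stage 3: F_3 = 10^(3.11/10) = 2.046, G_3 = 10^(16.0/10) = 39.81
Friis cascade:
  F = 1.117 + (3.715 − 1)/0.8950 + (2.046 − 1)/0.2587 = 8.196
NF = 10 log₁₀(8.196) = 9.14 dB

9.14 dB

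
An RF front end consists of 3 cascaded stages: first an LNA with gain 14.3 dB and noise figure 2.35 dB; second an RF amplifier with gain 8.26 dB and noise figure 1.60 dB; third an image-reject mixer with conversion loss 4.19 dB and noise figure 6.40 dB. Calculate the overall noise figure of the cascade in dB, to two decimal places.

2.44 dB

Convert to linear (a loss of L dB is a gain of −L dB): F_i = 10^(NF_i/10), G_i = 10^(G_i,dB/10)
  Stage 1: F_1 = 10^(2.35/10) = 1.718, G_1 = 10^(14.3/10) = 26.92
  Stage 2: F_2 = 10^(1.60/10) = 1.445, G_2 = 10^(8.26/10) = 6.699
  Stage 3: F_3 = 10^(6.40/10) = 4.365, G_3 = 10^(−4.19/10) = 0.3811
Friis cascade:
  F = 1.718 + (1.445 − 1)/26.92 + (4.365 − 1)/180.3 = 1.753
NF = 10 log₁₀(1.753) = 2.44 dB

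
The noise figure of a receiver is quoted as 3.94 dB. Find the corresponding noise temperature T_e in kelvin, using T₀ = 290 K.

428 K

F = 10^(3.94/10) = 2.47742
T_e = (F − 1)·T₀ = (2.47742 − 1) × 290 = 428 K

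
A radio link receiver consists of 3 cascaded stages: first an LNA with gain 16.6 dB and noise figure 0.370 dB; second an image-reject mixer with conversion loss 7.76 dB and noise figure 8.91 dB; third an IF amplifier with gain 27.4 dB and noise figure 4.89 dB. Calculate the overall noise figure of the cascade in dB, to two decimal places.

1.79 dB

Convert to linear (a loss of L dB is a gain of −L dB): F_i = 10^(NF_i/10), G_i = 10^(G_i,dB/10)
  Stage 1: F_1 = 10^(0.370/10) = 1.089, G_1 = 10^(16.6/10) = 45.71
  Stage 2: F_2 = 10^(8.91/10) = 7.780, G_2 = 10^(−7.76/10) = 0.1675
  Stage 3: F_3 = 10^(4.89/10) = 3.083, G_3 = 10^(27.4/10) = 549.5
Friis cascade:
  F = 1.089 + (7.780 − 1)/45.71 + (3.083 − 1)/7.656 = 1.509
NF = 10 log₁₀(1.509) = 1.79 dB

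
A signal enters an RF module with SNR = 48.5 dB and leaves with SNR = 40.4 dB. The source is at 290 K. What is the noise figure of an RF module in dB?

8.1 dB

NF (dB) = SNR_in(dB) − SNR_out(dB) when the source is at T₀
NF = 48.5 − 40.4 = 8.1 dB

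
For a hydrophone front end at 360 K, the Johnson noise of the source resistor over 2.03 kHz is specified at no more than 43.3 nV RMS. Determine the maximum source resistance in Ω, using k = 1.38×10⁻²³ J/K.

46.5 Ω

Johnson–Nyquist: V_n = √(4kTRB) ⇒ R = V_n² / (4kTB)
4kTB = 4 × 1.38×10⁻²³ × 360 × 2.03×10³ = 4.03×10⁻¹⁷
R = (4.33×10⁻⁸)² / 4.03×10⁻¹⁷ = 4.65×10¹ Ω = 46.5 Ω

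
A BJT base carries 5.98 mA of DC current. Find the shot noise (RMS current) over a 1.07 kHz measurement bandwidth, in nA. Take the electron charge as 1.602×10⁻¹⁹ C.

I_n = √(2qI·B)
2qI·B = 2 × 1.602×10⁻¹⁹ × 5.98×10⁻³ × 1.07×10³ = 2.05×10⁻¹⁸ A²
I_n = √(2.05×10⁻¹⁸) = 1.43×10⁻⁹ A = 1.43 nA

1.43 nA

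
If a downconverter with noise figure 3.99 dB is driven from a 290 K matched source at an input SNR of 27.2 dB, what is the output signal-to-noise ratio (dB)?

By definition F = SNR_in/SNR_out, so in dB: SNR_out = SNR_in − NF
SNR_out = 27.2 − 3.99 = 23.21 dB

23.21 dB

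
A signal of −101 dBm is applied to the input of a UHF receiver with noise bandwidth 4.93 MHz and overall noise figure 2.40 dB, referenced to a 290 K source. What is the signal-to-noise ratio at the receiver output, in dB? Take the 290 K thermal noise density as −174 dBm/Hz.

3.7 dB

Noise floor: N = −174 + 10 log₁₀(B) + NF
10 log₁₀(4.93×10⁶) = 66.93 dB
N = −174 + 66.93 + 2.40 = −104.67 dBm
SNR = P_sig − N = −101 − (−104.67) = 3.67 dB → 3.7 dB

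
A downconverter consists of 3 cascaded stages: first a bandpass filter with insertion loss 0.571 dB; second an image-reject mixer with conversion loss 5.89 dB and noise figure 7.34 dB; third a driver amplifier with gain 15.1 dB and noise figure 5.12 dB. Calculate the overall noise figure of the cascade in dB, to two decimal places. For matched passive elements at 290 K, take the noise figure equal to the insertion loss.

Convert to linear (a loss of L dB is a gain of −L dB): F_i = 10^(NF_i/10), G_i = 10^(G_i,dB/10)
  Stage 1: F_1 = 10^(0.571/10) = 1.141, G_1 = 10^(−0.571/10) = 0.8768
  Stage 2: F_2 = 10^(7.34/10) = 5.420, G_2 = 10^(−5.89/10) = 0.2576
  Stage 3: F_3 = 10^(5.12/10) = 3.251, G_3 = 10^(15.1/10) = 32.36
Friis cascade:
  F = 1.141 + (5.420 − 1)/0.8768 + (3.251 − 1)/0.2259 = 16.15
NF = 10 log₁₀(16.15) = 12.08 dB

12.08 dB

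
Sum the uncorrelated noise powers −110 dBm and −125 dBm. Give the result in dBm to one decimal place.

Convert to linear, add, convert back:
P₁ = 1.00×10⁻¹⁴ W, P₂ = 3.16×10⁻¹⁶ W
P_tot = 1.03×10⁻¹⁴ W → 10 log₁₀(P_tot / 10⁻³) = −109.9 dBm

−109.9 dBm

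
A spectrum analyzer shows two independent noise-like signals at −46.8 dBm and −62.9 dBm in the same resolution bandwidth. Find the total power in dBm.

−46.7 dBm

Convert to linear, add, convert back:
P₁ = 2.09×10⁻⁸ W, P₂ = 5.13×10⁻¹⁰ W
P_tot = 2.14×10⁻⁸ W → 10 log₁₀(P_tot / 10⁻³) = −46.7 dBm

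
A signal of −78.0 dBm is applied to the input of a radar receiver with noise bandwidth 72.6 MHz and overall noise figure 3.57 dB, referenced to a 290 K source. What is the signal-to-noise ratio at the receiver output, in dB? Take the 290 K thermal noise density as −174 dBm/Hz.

Noise floor: N = −174 + 10 log₁₀(B) + NF
10 log₁₀(7.26×10⁷) = 78.61 dB
N = −174 + 78.61 + 3.57 = −91.82 dBm
SNR = P_sig − N = −78.0 − (−91.82) = 13.82 dB → 13.8 dB

13.8 dB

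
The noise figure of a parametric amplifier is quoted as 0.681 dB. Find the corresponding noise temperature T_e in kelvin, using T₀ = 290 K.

F = 10^(0.681/10) = 1.16977
T_e = (F − 1)·T₀ = (1.16977 − 1) × 290 = 49.2 K

49.2 K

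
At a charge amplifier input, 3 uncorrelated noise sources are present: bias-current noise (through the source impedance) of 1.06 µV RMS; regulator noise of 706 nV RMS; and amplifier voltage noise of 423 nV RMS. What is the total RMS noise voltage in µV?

Uncorrelated sources add in power (mean-square): V_tot = √(ΣV_i²)
V_tot = √[(1.06×10⁻⁶)² + (7.06×10⁻⁷)² + (4.23×10⁻⁷)²] = 1.34×10⁻⁶ V = 1.34 µV

1.34 µV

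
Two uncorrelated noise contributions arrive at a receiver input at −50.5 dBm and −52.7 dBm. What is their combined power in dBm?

Convert to linear, add, convert back:
P₁ = 8.91×10⁻⁹ W, P₂ = 5.37×10⁻⁹ W
P_tot = 1.43×10⁻⁸ W → 10 log₁₀(P_tot / 10⁻³) = −48.5 dBm

−48.5 dBm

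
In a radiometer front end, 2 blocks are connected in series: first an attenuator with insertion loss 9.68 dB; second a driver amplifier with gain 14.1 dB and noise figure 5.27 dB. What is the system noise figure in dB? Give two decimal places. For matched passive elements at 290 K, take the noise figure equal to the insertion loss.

Convert to linear (a loss of L dB is a gain of −L dB): F_i = 10^(NF_i/10), G_i = 10^(G_i,dB/10)
  Stage 1: F_1 = 10^(9.68/10) = 9.290, G_1 = 10^(−9.68/10) = 0.1076
  Stage 2: F_2 = 10^(5.27/10) = 3.365, G_2 = 10^(14.1/10) = 25.70
Friis cascade:
  F = 9.290 + (3.365 − 1)/0.1076 = 31.26
NF = 10 log₁₀(31.26) = 14.95 dB

14.95 dB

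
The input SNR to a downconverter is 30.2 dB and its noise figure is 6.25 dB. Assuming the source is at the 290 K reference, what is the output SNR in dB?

By definition F = SNR_in/SNR_out, so in dB: SNR_out = SNR_in − NF
SNR_out = 30.2 − 6.25 = 23.95 dB

23.95 dB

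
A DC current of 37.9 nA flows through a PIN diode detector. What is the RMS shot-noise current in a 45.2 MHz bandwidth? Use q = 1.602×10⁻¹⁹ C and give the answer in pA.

I_n = √(2qI·B)
2qI·B = 2 × 1.602×10⁻¹⁹ × 3.79×10⁻⁸ × 4.52×10⁷ = 5.49×10⁻¹⁹ A²
I_n = √(5.49×10⁻¹⁹) = 7.41×10⁻¹⁰ A = 741 pA

741 pA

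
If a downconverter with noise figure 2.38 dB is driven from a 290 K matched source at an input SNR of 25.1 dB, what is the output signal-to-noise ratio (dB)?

22.72 dB

By definition F = SNR_in/SNR_out, so in dB: SNR_out = SNR_in − NF
SNR_out = 25.1 − 2.38 = 22.72 dB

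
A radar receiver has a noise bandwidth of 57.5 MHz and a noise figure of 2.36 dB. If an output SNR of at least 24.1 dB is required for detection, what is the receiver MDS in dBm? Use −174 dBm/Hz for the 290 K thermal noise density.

−69.9 dBm

Sensitivity = −174 + 10 log₁₀(B) + NF + SNR_min
= −174 + 77.6 + 2.36 + 24.1
= −69.94 dBm → −69.9 dBm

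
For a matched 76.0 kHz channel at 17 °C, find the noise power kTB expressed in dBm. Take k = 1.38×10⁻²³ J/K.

T = 17 °C + 273.15 = 290.15 K
P_n = kTB = 1.38×10⁻²³ × 290.15 × 7.60×10⁴ = 3.04×10⁻¹⁶ W
In dBm: 10 log₁₀(3.04×10⁻¹⁶ / 10⁻³) = −125.2 dBm

−125.2 dBm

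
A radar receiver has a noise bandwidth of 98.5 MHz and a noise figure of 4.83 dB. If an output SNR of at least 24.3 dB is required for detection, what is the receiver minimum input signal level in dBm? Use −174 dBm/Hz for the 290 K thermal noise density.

Sensitivity = −174 + 10 log₁₀(B) + NF + SNR_min
= −174 + 79.93 + 4.83 + 24.3
= −64.94 dBm → −64.9 dBm

−64.9 dBm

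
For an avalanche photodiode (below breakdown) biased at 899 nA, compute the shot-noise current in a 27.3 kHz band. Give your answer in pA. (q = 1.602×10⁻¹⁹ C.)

I_n = √(2qI·B)
2qI·B = 2 × 1.602×10⁻¹⁹ × 8.99×10⁻⁷ × 2.73×10⁴ = 7.86×10⁻²¹ A²
I_n = √(7.86×10⁻²¹) = 8.87×10⁻¹¹ A = 88.7 pA

88.7 pA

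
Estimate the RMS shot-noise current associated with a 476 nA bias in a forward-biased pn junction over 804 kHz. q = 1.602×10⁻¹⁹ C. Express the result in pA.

350 pA

I_n = √(2qI·B)
2qI·B = 2 × 1.602×10⁻¹⁹ × 4.76×10⁻⁷ × 8.04×10⁵ = 1.23×10⁻¹⁹ A²
I_n = √(1.23×10⁻¹⁹) = 3.50×10⁻¹⁰ A = 350 pA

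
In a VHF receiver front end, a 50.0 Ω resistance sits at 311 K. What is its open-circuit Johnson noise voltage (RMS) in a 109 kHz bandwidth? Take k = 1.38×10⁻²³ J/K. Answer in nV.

306 nV

V_n = √(4kTRB)
4kTRB = 4 × 1.38×10⁻²³ × 311 × 5.00×10¹ × 1.09×10⁵ = 9.36×10⁻¹⁴ V²
V_n = √(9.36×10⁻¹⁴) = 3.06×10⁻⁷ V = 306 nV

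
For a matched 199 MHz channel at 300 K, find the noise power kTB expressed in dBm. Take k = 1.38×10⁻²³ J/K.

P_n = kTB = 1.38×10⁻²³ × 300 × 1.99×10⁸ = 8.24×10⁻¹³ W
In dBm: 10 log₁₀(8.24×10⁻¹³ / 10⁻³) = −90.8 dBm

−90.8 dBm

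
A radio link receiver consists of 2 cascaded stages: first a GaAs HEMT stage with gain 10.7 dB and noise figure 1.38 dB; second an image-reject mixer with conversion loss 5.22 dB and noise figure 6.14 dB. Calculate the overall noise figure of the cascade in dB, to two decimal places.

2.15 dB

Convert to linear (a loss of L dB is a gain of −L dB): F_i = 10^(NF_i/10), G_i = 10^(G_i,dB/10)
  Stage 1: F_1 = 10^(1.38/10) = 1.374, G_1 = 10^(10.7/10) = 11.75
  Stage 2: F_2 = 10^(6.14/10) = 4.111, G_2 = 10^(−5.22/10) = 0.3006
Friis cascade:
  F = 1.374 + (4.111 − 1)/11.75 = 1.639
NF = 10 log₁₀(1.639) = 2.15 dB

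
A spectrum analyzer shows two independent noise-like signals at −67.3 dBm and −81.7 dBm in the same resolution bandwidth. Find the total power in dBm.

−67.1 dBm

Convert to linear, add, convert back:
P₁ = 1.86×10⁻¹⁰ W, P₂ = 6.76×10⁻¹² W
P_tot = 1.93×10⁻¹⁰ W → 10 log₁₀(P_tot / 10⁻³) = −67.1 dBm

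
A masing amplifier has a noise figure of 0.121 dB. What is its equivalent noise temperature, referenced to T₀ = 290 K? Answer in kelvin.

F = 10^(0.121/10) = 1.02825
T_e = (F − 1)·T₀ = (1.02825 − 1) × 290 = 8.19 K

8.19 K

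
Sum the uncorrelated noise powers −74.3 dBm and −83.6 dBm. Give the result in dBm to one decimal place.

Convert to linear, add, convert back:
P₁ = 3.72×10⁻¹¹ W, P₂ = 4.37×10⁻¹² W
P_tot = 4.15×10⁻¹¹ W → 10 log₁₀(P_tot / 10⁻³) = −73.8 dBm

−73.8 dBm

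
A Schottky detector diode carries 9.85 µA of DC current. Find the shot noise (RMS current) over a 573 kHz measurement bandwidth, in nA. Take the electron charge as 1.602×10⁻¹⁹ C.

1.34 nA

I_n = √(2qI·B)
2qI·B = 2 × 1.602×10⁻¹⁹ × 9.85×10⁻⁶ × 5.73×10⁵ = 1.81×10⁻¹⁸ A²
I_n = √(1.81×10⁻¹⁸) = 1.34×10⁻⁹ A = 1.34 nA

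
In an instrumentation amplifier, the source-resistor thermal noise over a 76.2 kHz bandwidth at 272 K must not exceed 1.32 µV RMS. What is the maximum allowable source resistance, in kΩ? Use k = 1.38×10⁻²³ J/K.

1.52 kΩ

Johnson–Nyquist: V_n = √(4kTRB) ⇒ R = V_n² / (4kTB)
4kTB = 4 × 1.38×10⁻²³ × 272 × 7.62×10⁴ = 1.14×10⁻¹⁵
R = (1.32×10⁻⁶)² / 1.14×10⁻¹⁵ = 1.52×10³ Ω = 1.52 kΩ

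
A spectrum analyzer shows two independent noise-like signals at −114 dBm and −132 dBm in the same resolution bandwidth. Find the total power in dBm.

−113.9 dBm

Convert to linear, add, convert back:
P₁ = 3.98×10⁻¹⁵ W, P₂ = 6.31×10⁻¹⁷ W
P_tot = 4.04×10⁻¹⁵ W → 10 log₁₀(P_tot / 10⁻³) = −113.9 dBm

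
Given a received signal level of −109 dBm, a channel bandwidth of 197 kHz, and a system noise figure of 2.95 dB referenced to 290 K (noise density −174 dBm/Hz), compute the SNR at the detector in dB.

Noise floor: N = −174 + 10 log₁₀(B) + NF
10 log₁₀(1.97×10⁵) = 52.94 dB
N = −174 + 52.94 + 2.95 = −118.11 dBm
SNR = P_sig − N = −109 − (−118.11) = 9.11 dB → 9.1 dB

9.1 dB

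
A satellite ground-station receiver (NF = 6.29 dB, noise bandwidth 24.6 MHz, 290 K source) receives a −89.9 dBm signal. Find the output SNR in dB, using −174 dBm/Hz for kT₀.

Noise floor: N = −174 + 10 log₁₀(B) + NF
10 log₁₀(2.46×10⁷) = 73.91 dB
N = −174 + 73.91 + 6.29 = −93.80 dBm
SNR = P_sig − N = −89.9 − (−93.80) = 3.90 dB → 3.9 dB

3.9 dB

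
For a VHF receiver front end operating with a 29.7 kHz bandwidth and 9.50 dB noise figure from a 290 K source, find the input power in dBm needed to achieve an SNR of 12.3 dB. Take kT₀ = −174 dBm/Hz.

Sensitivity = −174 + 10 log₁₀(B) + NF + SNR_min
= −174 + 44.73 + 9.50 + 12.3
= −107.47 dBm → −107.5 dBm

−107.5 dBm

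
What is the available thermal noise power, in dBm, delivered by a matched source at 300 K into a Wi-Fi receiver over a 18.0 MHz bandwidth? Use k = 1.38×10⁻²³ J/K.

−101.3 dBm

P_n = kTB = 1.38×10⁻²³ × 300 × 1.80×10⁷ = 7.45×10⁻¹⁴ W
In dBm: 10 log₁₀(7.45×10⁻¹⁴ / 10⁻³) = −101.3 dBm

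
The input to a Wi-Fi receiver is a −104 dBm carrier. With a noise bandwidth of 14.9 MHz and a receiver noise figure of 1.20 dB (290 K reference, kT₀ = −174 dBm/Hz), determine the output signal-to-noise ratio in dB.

Noise floor: N = −174 + 10 log₁₀(B) + NF
10 log₁₀(1.49×10⁷) = 71.73 dB
N = −174 + 71.73 + 1.20 = −101.07 dBm
SNR = P_sig − N = −104 − (−101.07) = −2.93 dB → −2.9 dB

−2.9 dB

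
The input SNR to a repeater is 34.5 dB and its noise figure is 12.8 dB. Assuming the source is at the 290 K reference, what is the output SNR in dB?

21.7 dB

By definition F = SNR_in/SNR_out, so in dB: SNR_out = SNR_in − NF
SNR_out = 34.5 − 12.8 = 21.7 dB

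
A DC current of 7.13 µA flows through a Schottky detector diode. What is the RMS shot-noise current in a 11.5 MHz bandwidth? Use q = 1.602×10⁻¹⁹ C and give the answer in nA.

5.13 nA

I_n = √(2qI·B)
2qI·B = 2 × 1.602×10⁻¹⁹ × 7.13×10⁻⁶ × 1.15×10⁷ = 2.63×10⁻¹⁷ A²
I_n = √(2.63×10⁻¹⁷) = 5.13×10⁻⁹ A = 5.13 nA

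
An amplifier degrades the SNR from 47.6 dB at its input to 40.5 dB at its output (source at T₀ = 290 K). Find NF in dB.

7.1 dB

NF (dB) = SNR_in(dB) − SNR_out(dB) when the source is at T₀
NF = 47.6 − 40.5 = 7.1 dB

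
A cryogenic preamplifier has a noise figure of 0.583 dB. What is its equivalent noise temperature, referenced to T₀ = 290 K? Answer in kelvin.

41.7 K

F = 10^(0.583/10) = 1.14367
T_e = (F − 1)·T₀ = (1.14367 − 1) × 290 = 41.7 K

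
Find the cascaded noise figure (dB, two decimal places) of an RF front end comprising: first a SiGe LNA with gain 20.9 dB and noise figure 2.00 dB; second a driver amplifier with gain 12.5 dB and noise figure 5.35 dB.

2.05 dB

Convert to linear (a loss of L dB is a gain of −L dB): F_i = 10^(NF_i/10), G_i = 10^(G_i,dB/10)
  Stage 1: F_1 = 10^(2.00/10) = 1.585, G_1 = 10^(20.9/10) = 123.0
  Stage 2: F_2 = 10^(5.35/10) = 3.428, G_2 = 10^(12.5/10) = 17.78
Friis cascade:
  F = 1.585 + (3.428 − 1)/123.0 = 1.605
NF = 10 log₁₀(1.605) = 2.05 dB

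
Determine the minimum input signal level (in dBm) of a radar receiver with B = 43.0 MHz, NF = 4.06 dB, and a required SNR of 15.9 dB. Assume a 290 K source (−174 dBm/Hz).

−77.7 dBm

Sensitivity = −174 + 10 log₁₀(B) + NF + SNR_min
= −174 + 76.33 + 4.06 + 15.9
= −77.71 dBm → −77.7 dBm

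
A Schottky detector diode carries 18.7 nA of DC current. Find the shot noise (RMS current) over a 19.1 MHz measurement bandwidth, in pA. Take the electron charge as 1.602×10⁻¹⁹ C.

338 pA

I_n = √(2qI·B)
2qI·B = 2 × 1.602×10⁻¹⁹ × 1.87×10⁻⁸ × 1.91×10⁷ = 1.14×10⁻¹⁹ A²
I_n = √(1.14×10⁻¹⁹) = 3.38×10⁻¹⁰ A = 338 pA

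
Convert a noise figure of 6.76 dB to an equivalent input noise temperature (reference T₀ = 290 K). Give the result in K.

1085 K

F = 10^(6.76/10) = 4.74242
T_e = (F − 1)·T₀ = (4.74242 − 1) × 290 = 1085 K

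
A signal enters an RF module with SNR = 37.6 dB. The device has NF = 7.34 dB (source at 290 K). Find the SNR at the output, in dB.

30.26 dB

By definition F = SNR_in/SNR_out, so in dB: SNR_out = SNR_in − NF
SNR_out = 37.6 − 7.34 = 30.26 dB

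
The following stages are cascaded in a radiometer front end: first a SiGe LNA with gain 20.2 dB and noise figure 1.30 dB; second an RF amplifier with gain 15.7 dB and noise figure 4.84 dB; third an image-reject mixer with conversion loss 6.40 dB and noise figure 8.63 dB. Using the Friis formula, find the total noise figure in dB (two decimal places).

Convert to linear (a loss of L dB is a gain of −L dB): F_i = 10^(NF_i/10), G_i = 10^(G_i,dB/10)
  Stage 1: F_1 = 10^(1.30/10) = 1.349, G_1 = 10^(20.2/10) = 104.7
  Stage 2: F_2 = 10^(4.84/10) = 3.048, G_2 = 10^(15.7/10) = 37.15
  Stage 3: F_3 = 10^(8.63/10) = 7.295, G_3 = 10^(−6.40/10) = 0.2291
Friis cascade:
  F = 1.349 + (3.048 − 1)/104.7 + (7.295 − 1)/3890 = 1.370
NF = 10 log₁₀(1.370) = 1.37 dB

1.37 dB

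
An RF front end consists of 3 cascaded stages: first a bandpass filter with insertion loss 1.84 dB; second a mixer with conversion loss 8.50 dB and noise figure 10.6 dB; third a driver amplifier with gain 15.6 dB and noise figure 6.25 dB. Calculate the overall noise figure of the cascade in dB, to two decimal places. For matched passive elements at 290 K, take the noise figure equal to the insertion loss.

17.19 dB

Convert to linear (a loss of L dB is a gain of −L dB): F_i = 10^(NF_i/10), G_i = 10^(G_i,dB/10)
  Stage 1: F_1 = 10^(1.84/10) = 1.528, G_1 = 10^(−1.84/10) = 0.6546
  Stage 2: F_2 = 10^(10.6/10) = 11.48, G_2 = 10^(−8.50/10) = 0.1413
  Stage 3: F_3 = 10^(6.25/10) = 4.217, G_3 = 10^(15.6/10) = 36.31
Friis cascade:
  F = 1.528 + (11.48 − 1)/0.6546 + (4.217 − 1)/0.09247 = 52.33
NF = 10 log₁₀(52.33) = 17.19 dB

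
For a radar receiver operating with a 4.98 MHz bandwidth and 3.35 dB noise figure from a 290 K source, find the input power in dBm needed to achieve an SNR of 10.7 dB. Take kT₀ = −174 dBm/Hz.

−93.0 dBm

Sensitivity = −174 + 10 log₁₀(B) + NF + SNR_min
= −174 + 66.97 + 3.35 + 10.7
= −92.98 dBm → −93.0 dBm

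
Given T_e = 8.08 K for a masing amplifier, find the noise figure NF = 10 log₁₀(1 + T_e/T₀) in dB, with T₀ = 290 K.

0.119 dB

F = 1 + T_e/T₀ = 1 + 8.08/290 = 1.02786
NF = 10 log₁₀(1.02786) = 0.119 dB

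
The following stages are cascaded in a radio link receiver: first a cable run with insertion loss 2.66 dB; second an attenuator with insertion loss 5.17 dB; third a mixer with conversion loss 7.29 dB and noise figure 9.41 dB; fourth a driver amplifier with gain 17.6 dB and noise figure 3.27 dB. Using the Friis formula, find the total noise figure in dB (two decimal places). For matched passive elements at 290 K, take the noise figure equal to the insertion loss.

19.52 dB

Convert to linear (a loss of L dB is a gain of −L dB): F_i = 10^(NF_i/10), G_i = 10^(G_i,dB/10)
  Stage 1: F_1 = 10^(2.66/10) = 1.845, G_1 = 10^(−2.66/10) = 0.5420
  Stage 2: F_2 = 10^(5.17/10) = 3.289, G_2 = 10^(−5.17/10) = 0.3041
  Stage 3: F_3 = 10^(9.41/10) = 8.730, G_3 = 10^(−7.29/10) = 0.1866
  Stage 4: F_4 = 10^(3.27/10) = 2.123, G_4 = 10^(17.6/10) = 57.54
Friis cascade:
  F = 1.845 + (3.289 − 1)/0.5420 + (8.730 − 1)/0.1648 + (2.123 − 1)/0.03076 = 89.48
NF = 10 log₁₀(89.48) = 19.52 dB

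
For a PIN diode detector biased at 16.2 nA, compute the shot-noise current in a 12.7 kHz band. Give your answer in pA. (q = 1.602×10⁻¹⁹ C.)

8.12 pA

I_n = √(2qI·B)
2qI·B = 2 × 1.602×10⁻¹⁹ × 1.62×10⁻⁸ × 1.27×10⁴ = 6.59×10⁻²³ A²
I_n = √(6.59×10⁻²³) = 8.12×10⁻¹² A = 8.12 pA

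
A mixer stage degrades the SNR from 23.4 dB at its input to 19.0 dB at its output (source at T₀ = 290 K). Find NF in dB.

NF (dB) = SNR_in(dB) − SNR_out(dB) when the source is at T₀
NF = 23.4 − 19.0 = 4.4 dB

4.4 dB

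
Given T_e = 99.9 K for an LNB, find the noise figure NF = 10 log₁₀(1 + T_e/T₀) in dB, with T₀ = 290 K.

1.29 dB

F = 1 + T_e/T₀ = 1 + 99.9/290 = 1.34448
NF = 10 log₁₀(1.34448) = 1.29 dB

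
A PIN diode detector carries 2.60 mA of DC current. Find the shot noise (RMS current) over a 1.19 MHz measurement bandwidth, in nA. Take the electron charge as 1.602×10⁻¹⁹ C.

31.5 nA

I_n = √(2qI·B)
2qI·B = 2 × 1.602×10⁻¹⁹ × 2.60×10⁻³ × 1.19×10⁶ = 9.91×10⁻¹⁶ A²
I_n = √(9.91×10⁻¹⁶) = 3.15×10⁻⁸ A = 31.5 nA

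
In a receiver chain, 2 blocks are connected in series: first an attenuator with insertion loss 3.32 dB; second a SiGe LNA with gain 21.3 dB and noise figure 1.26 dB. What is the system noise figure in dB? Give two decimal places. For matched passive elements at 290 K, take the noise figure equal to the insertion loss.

4.58 dB

Convert to linear (a loss of L dB is a gain of −L dB): F_i = 10^(NF_i/10), G_i = 10^(G_i,dB/10)
  Stage 1: F_1 = 10^(3.32/10) = 2.148, G_1 = 10^(−3.32/10) = 0.4656
  Stage 2: F_2 = 10^(1.26/10) = 1.337, G_2 = 10^(21.3/10) = 134.9
Friis cascade:
  F = 2.148 + (1.337 − 1)/0.4656 = 2.871
NF = 10 log₁₀(2.871) = 4.58 dB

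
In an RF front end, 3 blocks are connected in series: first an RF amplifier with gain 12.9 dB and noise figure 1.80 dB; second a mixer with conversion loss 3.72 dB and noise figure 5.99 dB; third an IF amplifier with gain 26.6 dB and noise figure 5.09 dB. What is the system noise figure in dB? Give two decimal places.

2.87 dB

Convert to linear (a loss of L dB is a gain of −L dB): F_i = 10^(NF_i/10), G_i = 10^(G_i,dB/10)
  Stage 1: F_1 = 10^(1.80/10) = 1.514, G_1 = 10^(12.9/10) = 19.50
  Stage 2: F_2 = 10^(5.99/10) = 3.972, G_2 = 10^(−3.72/10) = 0.4246
  Stage 3: F_3 = 10^(5.09/10) = 3.228, G_3 = 10^(26.6/10) = 457.1
Friis cascade:
  F = 1.514 + (3.972 − 1)/19.50 + (3.228 − 1)/8.279 = 1.935
NF = 10 log₁₀(1.935) = 2.87 dB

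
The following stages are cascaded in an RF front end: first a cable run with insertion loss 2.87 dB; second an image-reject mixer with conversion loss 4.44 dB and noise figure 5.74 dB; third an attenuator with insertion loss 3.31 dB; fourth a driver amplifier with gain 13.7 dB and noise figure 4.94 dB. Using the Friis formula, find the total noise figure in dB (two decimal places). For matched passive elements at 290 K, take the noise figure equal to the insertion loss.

15.78 dB

Convert to linear (a loss of L dB is a gain of −L dB): F_i = 10^(NF_i/10), G_i = 10^(G_i,dB/10)
  Stage 1: F_1 = 10^(2.87/10) = 1.936, G_1 = 10^(−2.87/10) = 0.5164
  Stage 2: F_2 = 10^(5.74/10) = 3.750, G_2 = 10^(−4.44/10) = 0.3597
  Stage 3: F_3 = 10^(3.31/10) = 2.143, G_3 = 10^(−3.31/10) = 0.4667
  Stage 4: F_4 = 10^(4.94/10) = 3.119, G_4 = 10^(13.7/10) = 23.44
Friis cascade:
  F = 1.936 + (3.750 − 1)/0.5164 + (2.143 − 1)/0.1858 + (3.119 − 1)/0.08670 = 37.85
NF = 10 log₁₀(37.85) = 15.78 dB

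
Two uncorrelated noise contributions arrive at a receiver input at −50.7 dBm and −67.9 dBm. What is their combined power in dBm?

Convert to linear, add, convert back:
P₁ = 8.51×10⁻⁹ W, P₂ = 1.62×10⁻¹⁰ W
P_tot = 8.67×10⁻⁹ W → 10 log₁₀(P_tot / 10⁻³) = −50.6 dBm

−50.6 dBm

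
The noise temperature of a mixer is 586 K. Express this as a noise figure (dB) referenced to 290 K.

4.80 dB

F = 1 + T_e/T₀ = 1 + 586/290 = 3.02069
NF = 10 log₁₀(3.02069) = 4.80 dB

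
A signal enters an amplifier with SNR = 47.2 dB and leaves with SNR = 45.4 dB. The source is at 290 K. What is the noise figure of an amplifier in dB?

NF (dB) = SNR_in(dB) − SNR_out(dB) when the source is at T₀
NF = 47.2 − 45.4 = 1.8 dB

1.8 dB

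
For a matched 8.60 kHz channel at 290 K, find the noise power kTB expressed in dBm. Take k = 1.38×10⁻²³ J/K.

P_n = kTB = 1.38×10⁻²³ × 290 × 8.60×10³ = 3.44×10⁻¹⁷ W
In dBm: 10 log₁₀(3.44×10⁻¹⁷ / 10⁻³) = −134.6 dBm

−134.6 dBm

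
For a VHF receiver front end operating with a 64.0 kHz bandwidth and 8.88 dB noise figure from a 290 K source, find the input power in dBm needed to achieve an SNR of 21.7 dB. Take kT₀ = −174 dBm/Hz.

−95.4 dBm

Sensitivity = −174 + 10 log₁₀(B) + NF + SNR_min
= −174 + 48.06 + 8.88 + 21.7
= −95.36 dBm → −95.4 dBm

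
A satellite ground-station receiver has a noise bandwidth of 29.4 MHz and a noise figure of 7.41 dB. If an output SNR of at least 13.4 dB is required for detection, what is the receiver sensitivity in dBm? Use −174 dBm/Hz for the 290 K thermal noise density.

Sensitivity = −174 + 10 log₁₀(B) + NF + SNR_min
= −174 + 74.68 + 7.41 + 13.4
= −78.51 dBm → −78.5 dBm

−78.5 dBm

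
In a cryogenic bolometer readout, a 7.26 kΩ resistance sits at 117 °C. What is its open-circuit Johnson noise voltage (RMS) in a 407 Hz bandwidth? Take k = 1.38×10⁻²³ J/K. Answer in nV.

252 nV

T = 117 °C + 273.15 = 390.15 K
V_n = √(4kTRB)
4kTRB = 4 × 1.38×10⁻²³ × 390.15 × 7.26×10³ × 4.07×10² = 6.36×10⁻¹⁴ V²
V_n = √(6.36×10⁻¹⁴) = 2.52×10⁻⁷ V = 252 nV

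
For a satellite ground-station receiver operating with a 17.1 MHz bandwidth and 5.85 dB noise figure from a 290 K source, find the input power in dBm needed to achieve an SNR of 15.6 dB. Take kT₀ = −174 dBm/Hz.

−80.2 dBm

Sensitivity = −174 + 10 log₁₀(B) + NF + SNR_min
= −174 + 72.33 + 5.85 + 15.6
= −80.22 dBm → −80.2 dBm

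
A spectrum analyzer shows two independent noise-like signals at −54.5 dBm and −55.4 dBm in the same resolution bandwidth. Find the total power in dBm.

−51.9 dBm

Convert to linear, add, convert back:
P₁ = 3.55×10⁻⁹ W, P₂ = 2.88×10⁻⁹ W
P_tot = 6.43×10⁻⁹ W → 10 log₁₀(P_tot / 10⁻³) = −51.9 dBm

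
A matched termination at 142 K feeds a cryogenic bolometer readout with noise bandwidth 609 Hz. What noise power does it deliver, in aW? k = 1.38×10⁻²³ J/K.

1.19 aW

P_n = kTB = 1.38×10⁻²³ × 142 × 6.09×10² = 1.19×10⁻¹⁸ W = 1.19 aW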